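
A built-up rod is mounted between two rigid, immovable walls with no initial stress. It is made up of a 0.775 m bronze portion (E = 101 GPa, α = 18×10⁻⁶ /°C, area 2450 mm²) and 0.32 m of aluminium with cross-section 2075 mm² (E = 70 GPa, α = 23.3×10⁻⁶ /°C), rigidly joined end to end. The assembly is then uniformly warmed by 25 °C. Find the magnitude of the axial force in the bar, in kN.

If the supports were absent, the total length change would be Σ αᵢΔT Lᵢ = 18×10⁻⁶×25×775 + 23.3×10⁻⁶×25×320 = 0.5352 mm.
The rigid supports impose zero overall length change; the single axial force P common to all segments must satisfy P Σ Lᵢ/(AᵢEᵢ) = δ_free.
Σ Lᵢ/(AᵢEᵢ) = 775/(2450×101×10³) + 320/(2075×70×10³) = 5.335×10⁻⁶ mm/N.
So P = 0.5352 / 5.335×10⁻⁶ = 100.3 kN, compressive.

P ≈ 100 kN (compressive)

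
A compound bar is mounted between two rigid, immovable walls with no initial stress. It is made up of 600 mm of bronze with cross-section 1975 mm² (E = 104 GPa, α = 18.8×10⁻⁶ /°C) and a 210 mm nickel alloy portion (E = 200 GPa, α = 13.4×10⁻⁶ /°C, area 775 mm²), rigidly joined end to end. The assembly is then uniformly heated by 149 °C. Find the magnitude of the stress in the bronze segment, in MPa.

σ ≈ 249 MPa (compressive)

Free thermal expansion of the whole bar: Σ αᵢΔT Lᵢ = 18.8×10⁻⁶×149×600 + 13.4×10⁻⁶×149×210 = 2.1 mm.
The walls prevent any net length change, so an axial force P (same in every segment) develops. Compatibility: P · Σ Lᵢ/(AᵢEᵢ) = δ_free.
The series flexibility is Σ Lᵢ/(AᵢEᵢ) = 600/(1975×104×10³) + 210/(775×200×10³) = 4.276×10⁻⁶ mm/N.
Hence P = δ_free / Σ(L/AE) = 2.1/4.276×10⁻⁶ = 491.1 kN (compressive).
σ_{bronze} = P / A = 491100 / 1975 = 248.7 MPa.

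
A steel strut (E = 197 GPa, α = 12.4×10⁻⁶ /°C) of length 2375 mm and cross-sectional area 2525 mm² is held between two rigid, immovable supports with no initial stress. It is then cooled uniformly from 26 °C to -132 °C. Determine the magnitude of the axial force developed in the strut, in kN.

The ends cannot move, so σ = EαΔT = 197×10³ × 12.4×10⁻⁶ × 158 = 386 MPa.
P = AEαΔT = 2525 × 197×10³ × 12.4×10⁻⁶ × 158 = 974.6 kN (tensile).

P ≈ 975 kN (tensile)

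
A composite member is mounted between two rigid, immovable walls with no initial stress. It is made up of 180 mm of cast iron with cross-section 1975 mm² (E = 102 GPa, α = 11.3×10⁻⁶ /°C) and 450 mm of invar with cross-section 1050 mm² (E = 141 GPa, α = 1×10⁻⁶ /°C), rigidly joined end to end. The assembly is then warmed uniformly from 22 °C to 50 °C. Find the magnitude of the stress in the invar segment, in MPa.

Free thermal expansion of the whole bar: Σ αᵢΔT Lᵢ = 11.3×10⁻⁶×28×180 + 1×10⁻⁶×28×450 = 0.06955 mm.
Since the ends are fixed, an axial force P builds up, equal in every segment, with P · Σ Lᵢ/(AᵢEᵢ) = δ_free.
Σ Lᵢ/(AᵢEᵢ) = 180/(1975×102×10³) + 450/(1050×141×10³) = 3.933×10⁻⁶ mm/N.
Hence P = δ_free / Σ(L/AE) = 0.06955/3.933×10⁻⁶ = 17.68 kN (compressive).
σ_{invar} = P / A = 17680 / 1050 = 16.84 MPa.

σ ≈ 16.8 MPa (compressive)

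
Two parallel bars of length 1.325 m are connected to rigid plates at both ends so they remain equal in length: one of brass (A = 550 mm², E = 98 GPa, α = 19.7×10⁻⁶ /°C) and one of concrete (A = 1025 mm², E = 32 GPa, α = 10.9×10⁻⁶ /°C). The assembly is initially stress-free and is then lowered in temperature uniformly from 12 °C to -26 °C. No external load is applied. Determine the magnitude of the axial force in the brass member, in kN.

P ≈ 6.82 kN (tensile in the brass)

Equilibrium of a rigid end plate with no external load gives equal and opposite internal forces ±P in the two members. Since α_{brass} > α_{concrete}, cooling drives the brass into tension and the concrete into compression.
Equating the net (thermal + elastic) strains gives |α₁ − α₂|·ΔT = P·[1/(A₁E₁) + 1/(A₂E₂)].
|α₁ − α₂|·ΔT = 8.8×10⁻⁶ × 38 = 0.0003344.
1/(A₁E₁) + 1/(A₂E₂) = 1/(550×98×10³) + 1/(1025×32×10³) = 4.904×10⁻⁸ N⁻¹.
So P = 0.0003344 / 4.904×10⁻⁸ = 6.819 kN.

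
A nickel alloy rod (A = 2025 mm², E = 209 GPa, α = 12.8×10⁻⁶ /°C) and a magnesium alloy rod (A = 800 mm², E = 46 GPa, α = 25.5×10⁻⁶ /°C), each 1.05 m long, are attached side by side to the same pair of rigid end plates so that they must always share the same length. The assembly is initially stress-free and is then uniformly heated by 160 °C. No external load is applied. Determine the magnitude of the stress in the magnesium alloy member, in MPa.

σ ≈ 86 MPa (compressive)

Equilibrium of a rigid end plate with no external load gives equal and opposite internal forces ±P in the two members. Since α_{magnesium alloy} > α_{nickel alloy}, heating drives the magnesium alloy into compression and the nickel alloy into tension.
Compatibility of the two members (thermal + elastic change equal): (α₁ − α₂)ΔT = P·[1/(A₁E₁) + 1/(A₂E₂)].
|α₁ − α₂|·ΔT = 12.7×10⁻⁶ × 160 = 0.002032.
1/(A₁E₁) + 1/(A₂E₂) = 1/(2025×209×10³) + 1/(800×46×10³) = 2.954×10⁻⁸ N⁻¹.
So P = 0.002032 / 2.954×10⁻⁸ = 68.8 kN.
σ_{magnesium alloy} = P/A₂ = 68800/800 = 85.99 MPa, compressive.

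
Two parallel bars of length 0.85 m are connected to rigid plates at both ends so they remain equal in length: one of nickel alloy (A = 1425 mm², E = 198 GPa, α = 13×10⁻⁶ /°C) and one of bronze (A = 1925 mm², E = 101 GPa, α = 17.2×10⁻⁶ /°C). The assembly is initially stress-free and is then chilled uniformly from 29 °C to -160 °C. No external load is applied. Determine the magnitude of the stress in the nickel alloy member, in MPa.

Both members must finish at the same length. With the larger α, the bronze tends to over-contract; the plates restrain it, putting the bronze in tension and the nickel alloy in compression. With no external load the two internal forces are equal and opposite, magnitude P.
Compatibility of the two members (thermal + elastic change equal): (α₁ − α₂)ΔT = P·[1/(A₁E₁) + 1/(A₂E₂)].
|α₁ − α₂|·ΔT = 4.2×10⁻⁶ × 189 = 0.0007938.
1/(A₁E₁) + 1/(A₂E₂) = 1/(1425×198×10³) + 1/(1925×101×10³) = 8.688×10⁻⁹ N⁻¹.
P = 0.0007938 / 8.688×10⁻⁹ = 91370 N = 91.37 kN.
σ_{nickel alloy} = P/A₁ = 91370/1425 = 64.12 MPa, compressive.

σ ≈ 64.1 MPa (compressive)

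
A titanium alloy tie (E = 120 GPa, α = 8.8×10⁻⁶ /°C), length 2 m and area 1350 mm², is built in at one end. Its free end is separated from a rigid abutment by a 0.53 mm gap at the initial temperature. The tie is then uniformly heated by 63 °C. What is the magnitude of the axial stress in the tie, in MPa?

σ ≈ 34.7 MPa (compressive)

Unrestrained expansion: δ_free = αΔT L = 8.8×10⁻⁶ × 63 × 2000 = 1.109 mm.
This exceeds the 0.53 mm gap, so the wall pushes back. The portion of expansion that must be recovered elastically is δ_free − gap = 1.109 − 0.53 = 0.5788 mm.
Compatibility: PL/(AE) = 0.5788 mm, so σ = P/A = E × (0.5788/2000) = 34.73 MPa.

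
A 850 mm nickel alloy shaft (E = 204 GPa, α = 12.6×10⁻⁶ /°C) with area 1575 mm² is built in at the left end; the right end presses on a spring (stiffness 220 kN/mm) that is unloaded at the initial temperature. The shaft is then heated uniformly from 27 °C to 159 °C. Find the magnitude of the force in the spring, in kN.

If the spring were absent the shaft would lengthen by αΔT L = 12.6×10⁻⁶ × 132 × 850 = 1.414 mm.
Let P be the compressive force at the spring. The shaft shortens elastically by PL/(AE) and the spring compresses by P/k; together these equal δ_free.
So P = δ_free / [L/(AE) + 1/k] = 1.414 / [ 850/(1575×204×10³) + 1/(220×10³) ].
P = 1.414 / 7.191×10⁻⁶ = 196600 N.

P ≈ 197 kN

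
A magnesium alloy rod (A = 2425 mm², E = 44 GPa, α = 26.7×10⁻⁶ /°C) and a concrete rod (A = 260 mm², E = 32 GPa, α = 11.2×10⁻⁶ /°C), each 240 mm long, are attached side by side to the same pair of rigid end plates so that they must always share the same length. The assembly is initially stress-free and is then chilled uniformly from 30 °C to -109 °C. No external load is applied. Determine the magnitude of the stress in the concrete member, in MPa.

σ ≈ 64 MPa (compressive)

Equilibrium of a rigid end plate with no external load gives equal and opposite internal forces ±P in the two members. Since α_{magnesium alloy} > α_{concrete}, cooling drives the magnesium alloy into tension and the concrete into compression.
Setting the final lengths equal and cancelling L: (α₁ − α₂)ΔT = P/(A₁E₁) + P/(A₂E₂).
|α₁ − α₂|·ΔT = 15.5×10⁻⁶ × 139 = 0.002155.
1/(A₁E₁) + 1/(A₂E₂) = 1/(2425×44×10³) + 1/(260×32×10³) = 1.296×10⁻⁷ N⁻¹.
So P = 0.002155 / 1.296×10⁻⁷ = 16.63 kN.
σ_{concrete} = P/A₂ = 16630/260 = 63.96 MPa, compressive.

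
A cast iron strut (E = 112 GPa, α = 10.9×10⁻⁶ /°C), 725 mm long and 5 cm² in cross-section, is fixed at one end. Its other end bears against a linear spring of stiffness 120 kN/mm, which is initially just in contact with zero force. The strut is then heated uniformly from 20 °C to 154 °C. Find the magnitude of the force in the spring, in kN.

If the spring were absent the strut would lengthen by αΔT L = 10.9×10⁻⁶ × 134 × 725 = 1.059 mm.
With a force P in the spring, the elastic change of the strut is PL/(AE) and that of the spring is P/k; compatibility requires their sum to equal δ_free.
P [ L/(AE) + 1/k ] = δ_free → P [ 725/(500×112×10³) + 1/(120×10³) ] = 1.059.
P = 1.059 / 2.128×10⁻⁵ = 49760 N.

P ≈ 49.8 kN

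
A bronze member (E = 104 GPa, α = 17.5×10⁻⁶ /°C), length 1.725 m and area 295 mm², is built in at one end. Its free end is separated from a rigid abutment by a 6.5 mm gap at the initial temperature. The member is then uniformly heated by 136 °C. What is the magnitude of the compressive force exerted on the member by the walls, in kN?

If the wall were absent the member would grow by αΔT L = 17.5×10⁻⁶ × 136 × 1725 = 4.105 mm.
Since δ_free = 4.11 mm is less than the 6.5 mm gap, the member never touches the wall. No axial force develops.

P ≈ 0 kN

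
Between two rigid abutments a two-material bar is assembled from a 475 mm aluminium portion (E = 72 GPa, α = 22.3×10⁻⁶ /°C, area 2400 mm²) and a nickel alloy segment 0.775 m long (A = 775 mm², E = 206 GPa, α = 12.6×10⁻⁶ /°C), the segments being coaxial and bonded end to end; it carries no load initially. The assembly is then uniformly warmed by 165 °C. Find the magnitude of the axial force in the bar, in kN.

Free thermal expansion of the whole bar: Σ αᵢΔT Lᵢ = 22.3×10⁻⁶×165×475 + 12.6×10⁻⁶×165×775 = 3.359 mm.
The walls prevent any net length change, so an axial force P (same in every segment) develops. Compatibility: P · Σ Lᵢ/(AᵢEᵢ) = δ_free.
The series flexibility is Σ Lᵢ/(AᵢEᵢ) = 475/(2400×72×10³) + 775/(775×206×10³) = 7.603×10⁻⁶ mm/N.
Hence P = δ_free / Σ(L/AE) = 3.359/7.603×10⁻⁶ = 441.8 kN (compressive).

P ≈ 442 kN (compressive)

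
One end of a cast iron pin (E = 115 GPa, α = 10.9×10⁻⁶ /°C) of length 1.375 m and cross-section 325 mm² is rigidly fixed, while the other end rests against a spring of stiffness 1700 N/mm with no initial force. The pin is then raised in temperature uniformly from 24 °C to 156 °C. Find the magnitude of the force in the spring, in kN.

P ≈ 3.17 kN

If the spring were absent the pin would lengthen by αΔT L = 10.9×10⁻⁶ × 132 × 1375 = 1.978 mm.
With a force P in the spring, the elastic change of the pin is PL/(AE) and that of the spring is P/k; compatibility requires their sum to equal δ_free.
So P = δ_free / [L/(AE) + 1/k] = 1.978 / [ 1375/(325×115×10³) + 1/(1700) ].
P = 1.978 / 0.000625 = 3165 N.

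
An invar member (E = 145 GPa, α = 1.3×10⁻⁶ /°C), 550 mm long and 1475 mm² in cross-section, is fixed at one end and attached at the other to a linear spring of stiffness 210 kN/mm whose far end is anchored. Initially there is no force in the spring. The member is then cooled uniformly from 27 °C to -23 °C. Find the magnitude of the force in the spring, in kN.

P ≈ 4.87 kN

Free thermal contraction: δ_free = αΔT L = 1.3×10⁻⁶ × 50 × 550 = 0.03575 mm.
With a force P in the spring, the elastic change of the member is PL/(AE) and that of the spring is P/k; compatibility requires their sum to equal δ_free.
So P = δ_free / [L/(AE) + 1/k] = 0.03575 / [ 550/(1475×145×10³) + 1/(210×10³) ].
P = 0.03575 / 7.334×10⁻⁶ = 4875 N.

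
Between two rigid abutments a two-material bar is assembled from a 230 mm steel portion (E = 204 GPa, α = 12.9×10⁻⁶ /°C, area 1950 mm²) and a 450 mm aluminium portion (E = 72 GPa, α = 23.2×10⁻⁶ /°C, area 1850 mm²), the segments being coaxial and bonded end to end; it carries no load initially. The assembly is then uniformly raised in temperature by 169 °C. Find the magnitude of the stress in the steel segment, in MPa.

If the supports were absent, the total length change would be Σ αᵢΔT Lᵢ = 12.9×10⁻⁶×169×230 + 23.2×10⁻⁶×169×450 = 2.266 mm.
Since the ends are fixed, an axial force P builds up, equal in every segment, with P · Σ Lᵢ/(AᵢEᵢ) = δ_free.
Σ Lᵢ/(AᵢEᵢ) = 230/(1950×204×10³) + 450/(1850×72×10³) = 3.957×10⁻⁶ mm/N.
Hence P = δ_free / Σ(L/AE) = 2.266/3.957×10⁻⁶ = 572.7 kN (compressive).
σ_{steel} = P / A = 572700 / 1950 = 293.7 MPa.

σ ≈ 294 MPa (compressive)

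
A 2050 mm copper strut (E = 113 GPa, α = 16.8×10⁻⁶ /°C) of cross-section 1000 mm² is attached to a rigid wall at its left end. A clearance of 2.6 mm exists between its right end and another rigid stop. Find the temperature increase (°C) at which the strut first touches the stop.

Contact occurs when the free expansion equals the gap: αΔT L = 2.6 mm.
ΔT = 2.6 / (16.8×10⁻⁶ × 2050) = 75.49 °C.

ΔT ≈ 75.5 °C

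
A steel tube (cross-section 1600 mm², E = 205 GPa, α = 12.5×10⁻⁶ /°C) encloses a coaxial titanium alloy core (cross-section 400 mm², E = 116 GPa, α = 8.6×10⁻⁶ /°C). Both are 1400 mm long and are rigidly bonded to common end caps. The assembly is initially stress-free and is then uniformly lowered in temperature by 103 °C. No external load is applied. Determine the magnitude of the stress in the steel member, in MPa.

Equilibrium of a rigid end plate with no external load gives equal and opposite internal forces ±P in the two members. Since α_{steel} > α_{titanium alloy}, cooling drives the steel into tension and the titanium alloy into compression.
Setting the final lengths equal and cancelling L: (α₁ − α₂)ΔT = P/(A₁E₁) + P/(A₂E₂).
|α₁ − α₂|·ΔT = 3.9×10⁻⁶ × 103 = 0.0004017.
1/(A₁E₁) + 1/(A₂E₂) = 1/(1600×205×10³) + 1/(400×116×10³) = 2.46×10⁻⁸ N⁻¹.
P = 0.0004017 / 2.46×10⁻⁸ = 16330 N = 16.33 kN.
σ_{steel} = P/A₁ = 16330/1600 = 10.21 MPa, tensile.

σ ≈ 10.2 MPa (tensile)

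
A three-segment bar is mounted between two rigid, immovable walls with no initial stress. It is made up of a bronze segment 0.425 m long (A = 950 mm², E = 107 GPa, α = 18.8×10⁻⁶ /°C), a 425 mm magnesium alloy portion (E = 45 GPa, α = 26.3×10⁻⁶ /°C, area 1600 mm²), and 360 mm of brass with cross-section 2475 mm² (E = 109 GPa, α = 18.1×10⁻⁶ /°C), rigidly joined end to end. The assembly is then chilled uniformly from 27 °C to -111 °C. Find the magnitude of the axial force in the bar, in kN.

P ≈ 310 kN (tensile)

If the supports were absent, the total length change would be Σ αᵢΔT Lᵢ = 18.8×10⁻⁶×138×425 + 26.3×10⁻⁶×138×425 + 18.1×10⁻⁶×138×360 = 3.544 mm.
The walls prevent any net length change, so an axial force P (same in every segment) develops. Compatibility: P · Σ Lᵢ/(AᵢEᵢ) = δ_free.
Σ Lᵢ/(AᵢEᵢ) = 425/(950×107×10³) + 425/(1600×45×10³) + 360/(2475×109×10³) = 1.142×10⁻⁵ mm/N.
So P = 3.544 / 1.142×10⁻⁵ = 310.4 kN, tensile.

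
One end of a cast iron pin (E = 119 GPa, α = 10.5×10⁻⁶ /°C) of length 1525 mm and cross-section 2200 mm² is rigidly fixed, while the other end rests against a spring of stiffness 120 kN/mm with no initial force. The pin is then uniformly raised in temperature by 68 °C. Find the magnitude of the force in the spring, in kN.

P ≈ 76.9 kN

If the spring were absent the pin would lengthen by αΔT L = 10.5×10⁻⁶ × 68 × 1525 = 1.089 mm.
Let P be the compressive force at the spring. The pin shortens elastically by PL/(AE) and the spring compresses by P/k; together these equal δ_free.
P [ L/(AE) + 1/k ] = δ_free → P [ 1525/(2200×119×10³) + 1/(120×10³) ] = 1.089.
P = 1.089 / 1.416×10⁻⁵ = 76900 N.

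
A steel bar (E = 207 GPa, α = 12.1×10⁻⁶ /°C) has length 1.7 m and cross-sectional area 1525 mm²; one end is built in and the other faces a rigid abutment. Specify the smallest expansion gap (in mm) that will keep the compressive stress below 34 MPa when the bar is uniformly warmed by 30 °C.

g ≈ 0.338 mm

Free expansion if unrestrained: δ_free = αΔT L = 12.1×10⁻⁶ × 30 × 1700 = 0.6171 mm.
At the allowable stress the elastic shortening the wall may impose is σL/E = 34 × 1700 / (207×10³) = 0.2792 mm.
So the gap has to take up the difference, g_min = δ_free − σL/E = 0.6171 − 0.2792 = 0.3379 mm.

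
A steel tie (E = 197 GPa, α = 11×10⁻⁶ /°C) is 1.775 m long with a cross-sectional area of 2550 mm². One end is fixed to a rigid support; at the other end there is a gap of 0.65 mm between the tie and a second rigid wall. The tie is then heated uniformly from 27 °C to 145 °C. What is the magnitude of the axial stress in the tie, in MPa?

If the wall were absent the tie would grow by αΔT L = 11×10⁻⁶ × 118 × 1775 = 2.304 mm.
After closing the 0.65 mm clearance, 2.304 − 0.65 = 1.654 mm of expansion remains to be suppressed by the wall.
That suppressed elongation corresponds to σ = E·Δ/L = 197×10³ × 1.654/1775 = 183.6 MPa.

σ ≈ 184 MPa (compressive)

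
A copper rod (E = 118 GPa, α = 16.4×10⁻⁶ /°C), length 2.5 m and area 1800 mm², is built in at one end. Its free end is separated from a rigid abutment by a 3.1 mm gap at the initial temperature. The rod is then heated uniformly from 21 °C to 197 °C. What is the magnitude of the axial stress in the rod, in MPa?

σ ≈ 194 MPa (compressive)

Unrestrained expansion: δ_free = αΔT L = 16.4×10⁻⁶ × 176 × 2500 = 7.216 mm.
The gap closes (δ_free > 3.1 mm) and the wall then resists a further 7.216 − 3.1 = 4.116 mm of expansion.
So σ = E(δ_free − g)/L = 118×10³ × 4.116/2500 = 194.3 MPa.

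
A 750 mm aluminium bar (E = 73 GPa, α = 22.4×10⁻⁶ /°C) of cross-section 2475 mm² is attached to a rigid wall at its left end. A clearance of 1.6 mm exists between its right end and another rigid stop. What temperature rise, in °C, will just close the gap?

The gap closes when αΔT L = 1.6 mm, since the bar is still unstressed at that instant.
So ΔT = g/(αL) = 1.6/(22.4×10⁻⁶ × 750) = 95.24 °C.

ΔT ≈ 95.2 °C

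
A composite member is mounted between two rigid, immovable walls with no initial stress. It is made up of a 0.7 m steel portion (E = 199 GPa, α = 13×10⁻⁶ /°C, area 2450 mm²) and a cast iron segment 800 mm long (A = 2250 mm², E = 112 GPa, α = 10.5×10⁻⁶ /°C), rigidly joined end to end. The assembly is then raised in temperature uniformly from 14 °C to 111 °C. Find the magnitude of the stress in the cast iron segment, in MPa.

Free thermal expansion of the whole bar: Σ αᵢΔT Lᵢ = 13×10⁻⁶×97×700 + 10.5×10⁻⁶×97×800 = 1.697 mm.
The rigid supports impose zero overall length change; the single axial force P common to all segments must satisfy P Σ Lᵢ/(AᵢEᵢ) = δ_free.
Σ Lᵢ/(AᵢEᵢ) = 700/(2450×199×10³) + 800/(2250×112×10³) = 4.61×10⁻⁶ mm/N.
So P = 1.697 / 4.61×10⁻⁶ = 368.2 kN, compressive.
σ_{cast iron} = P / A = 368200 / 2250 = 163.6 MPa.

σ ≈ 164 MPa (compressive)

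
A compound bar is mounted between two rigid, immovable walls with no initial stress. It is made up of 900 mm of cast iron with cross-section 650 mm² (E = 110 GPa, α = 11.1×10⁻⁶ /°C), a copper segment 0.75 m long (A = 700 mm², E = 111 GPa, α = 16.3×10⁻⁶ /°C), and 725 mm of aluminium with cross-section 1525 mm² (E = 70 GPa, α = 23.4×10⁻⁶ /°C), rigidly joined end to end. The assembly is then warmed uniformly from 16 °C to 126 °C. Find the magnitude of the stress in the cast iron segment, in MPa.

With the walls removed the bar would change length by δ_free = Σ αᵢΔT Lᵢ = 11.1×10⁻⁶×110×900 + 16.3×10⁻⁶×110×750 + 23.4×10⁻⁶×110×725 = 4.31 mm.
Since the ends are fixed, an axial force P builds up, equal in every segment, with P · Σ Lᵢ/(AᵢEᵢ) = δ_free.
The series flexibility is Σ Lᵢ/(AᵢEᵢ) = 900/(650×110×10³) + 750/(700×111×10³) + 725/(1525×70×10³) = 2.903×10⁻⁵ mm/N.
So P = 4.31 / 2.903×10⁻⁵ = 148.5 kN, compressive.
σ_{cast iron} = P / A = 148500 / 650 = 228.4 MPa.

σ ≈ 228 MPa (compressive)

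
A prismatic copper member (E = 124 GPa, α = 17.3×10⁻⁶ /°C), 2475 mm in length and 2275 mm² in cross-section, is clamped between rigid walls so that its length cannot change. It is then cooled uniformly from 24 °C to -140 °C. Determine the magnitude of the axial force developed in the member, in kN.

Full restraint means ε = 0, so the stress is σ = EαΔT = 124×10³ × 17.3×10⁻⁶ × 164 = 351.8 MPa.
Axial force P = σA = 351.8 × 2275 = 800400 N = 800.4 kN, tensile.

P ≈ 800 kN (tensile)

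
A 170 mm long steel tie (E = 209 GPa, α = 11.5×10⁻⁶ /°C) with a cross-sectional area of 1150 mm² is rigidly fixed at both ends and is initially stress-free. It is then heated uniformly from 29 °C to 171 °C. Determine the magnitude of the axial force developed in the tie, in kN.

With zero net strain, σ = E·αΔT = 209 GPa × 11.5×10⁻⁶ × 142 = 341.3 MPa.
Then P = σA = 341.3 × 1150 mm² = 392.5 kN, compressive.

P ≈ 392 kN (compressive)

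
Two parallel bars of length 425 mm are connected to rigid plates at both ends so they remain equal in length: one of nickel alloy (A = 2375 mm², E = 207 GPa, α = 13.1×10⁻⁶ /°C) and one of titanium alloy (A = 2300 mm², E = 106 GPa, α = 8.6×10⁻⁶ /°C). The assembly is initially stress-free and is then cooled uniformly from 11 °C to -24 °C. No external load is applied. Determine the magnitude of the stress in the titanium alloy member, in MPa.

σ ≈ 11.2 MPa (compressive)

The nickel alloy has the larger α, so on cooling it would change length more than the titanium alloy if both were free. The rigid plates force a common final length, so the nickel alloy is put into tension and the titanium alloy into compression, with equal and opposite forces P (no external load).
Setting the final lengths equal and cancelling L: (α₁ − α₂)ΔT = P/(A₁E₁) + P/(A₂E₂).
|α₁ − α₂|·ΔT = 4.5×10⁻⁶ × 35 = 0.0001575.
1/(A₁E₁) + 1/(A₂E₂) = 1/(2375×207×10³) + 1/(2300×106×10³) = 6.136×10⁻⁹ N⁻¹.
P = 0.0001575 / 6.136×10⁻⁹ = 25670 N = 25.67 kN.
σ_{titanium alloy} = P/A₂ = 25670/2300 = 11.16 MPa, compressive.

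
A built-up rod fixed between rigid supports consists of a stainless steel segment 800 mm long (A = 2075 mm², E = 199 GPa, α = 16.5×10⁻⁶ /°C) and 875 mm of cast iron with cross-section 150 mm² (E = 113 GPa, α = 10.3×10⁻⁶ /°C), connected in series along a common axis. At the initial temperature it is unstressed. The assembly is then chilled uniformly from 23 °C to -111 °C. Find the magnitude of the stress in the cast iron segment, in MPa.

With the walls removed the bar would change length by δ_free = Σ αᵢΔT Lᵢ = 16.5×10⁻⁶×134×800 + 10.3×10⁻⁶×134×875 = 2.976 mm.
Since the ends are fixed, an axial force P builds up, equal in every segment, with P · Σ Lᵢ/(AᵢEᵢ) = δ_free.
Σ Lᵢ/(AᵢEᵢ) = 800/(2075×199×10³) + 875/(150×113×10³) = 5.356×10⁻⁵ mm/N.
P = 2.976 / 5.356×10⁻⁵ = 55570 N = 55.57 kN, tensile.
σ_{cast iron} = P / A = 55570 / 150 = 370.5 MPa.

σ ≈ 370 MPa (tensile)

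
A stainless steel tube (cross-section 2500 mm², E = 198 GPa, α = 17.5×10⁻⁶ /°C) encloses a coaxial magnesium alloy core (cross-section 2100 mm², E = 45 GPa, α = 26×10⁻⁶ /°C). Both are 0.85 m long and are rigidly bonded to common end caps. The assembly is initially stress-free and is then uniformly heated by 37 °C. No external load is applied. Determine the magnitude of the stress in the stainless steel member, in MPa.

Both members must finish at the same length. With the larger α, the magnesium alloy tends to over-expand; the plates restrain it, putting the magnesium alloy in compression and the stainless steel in tension. With no external load the two internal forces are equal and opposite, magnitude P.
Setting the final lengths equal and cancelling L: (α₁ − α₂)ΔT = P/(A₁E₁) + P/(A₂E₂).
|α₁ − α₂|·ΔT = 8.5×10⁻⁶ × 37 = 0.0003145.
1/(A₁E₁) + 1/(A₂E₂) = 1/(2500×198×10³) + 1/(2100×45×10³) = 1.26×10⁻⁸ N⁻¹.
So P = 0.0003145 / 1.26×10⁻⁸ = 24.96 kN.
σ_{stainless steel} = P/A₁ = 24960/2500 = 9.982 MPa, tensile.

σ ≈ 9.98 MPa (tensile)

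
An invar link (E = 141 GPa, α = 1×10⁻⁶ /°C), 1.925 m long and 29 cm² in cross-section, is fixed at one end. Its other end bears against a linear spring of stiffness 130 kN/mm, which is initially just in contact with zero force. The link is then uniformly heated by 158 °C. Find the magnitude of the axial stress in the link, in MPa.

σ ≈ 8.46 MPa (compressive)

The unrestrained thermal change is αΔT L = 1×10⁻⁶ × 158 × 1925 = 0.3041 mm.
Let P be the compressive force at the spring. The link shortens elastically by PL/(AE) and the spring compresses by P/k; together these equal δ_free.
So P = δ_free / [L/(AE) + 1/k] = 0.3041 / [ 1925/(2900×141×10³) + 1/(130×10³) ].
P = 0.3041 / 1.24×10⁻⁵ = 24530 N.
σ = P/A = 24530/2900 = 8.458 MPa.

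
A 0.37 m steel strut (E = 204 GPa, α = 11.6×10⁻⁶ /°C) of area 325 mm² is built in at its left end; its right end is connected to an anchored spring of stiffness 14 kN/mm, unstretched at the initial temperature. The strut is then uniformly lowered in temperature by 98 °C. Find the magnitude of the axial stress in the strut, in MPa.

σ ≈ 16.8 MPa (tensile)

Free thermal contraction: δ_free = αΔT L = 11.6×10⁻⁶ × 98 × 370 = 0.4206 mm.
With a force P in the spring, the elastic change of the strut is PL/(AE) and that of the spring is P/k; compatibility requires their sum to equal δ_free.
P [ L/(AE) + 1/k ] = δ_free → P [ 370/(325×204×10³) + 1/(14×10³) ] = 0.4206.
P = 0.4206 / 7.701×10⁻⁵ = 5462 N.
σ = P/A = 5462/325 = 16.81 MPa.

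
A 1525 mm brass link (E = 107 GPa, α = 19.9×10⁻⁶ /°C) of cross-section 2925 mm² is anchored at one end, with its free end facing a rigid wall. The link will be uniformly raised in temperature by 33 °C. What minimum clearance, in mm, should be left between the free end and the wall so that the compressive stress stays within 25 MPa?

g ≈ 0.645 mm

With no wall the link would lengthen by αΔT L = 19.9×10⁻⁶ × 33 × 1525 = 1.001 mm.
A stress of 25 MPa corresponds to the wall pushing the link back by σL/E = 25×1525/(107×10³) = 0.3563 mm.
The gap must absorb the remainder: g_min = 1.001 − 0.3563 = 0.6452 mm.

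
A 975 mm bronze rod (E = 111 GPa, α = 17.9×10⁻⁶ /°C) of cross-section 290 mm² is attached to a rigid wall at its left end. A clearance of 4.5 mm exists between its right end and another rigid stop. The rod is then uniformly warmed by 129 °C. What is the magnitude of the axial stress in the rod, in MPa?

σ ≈ 0 MPa

Free thermal elongation = αΔT L = 17.9×10⁻⁶ × 129 × 975 = 2.251 mm.
This is smaller than the 4.5 mm clearance, so the rod expands freely without reaching the stop — the stress is zero.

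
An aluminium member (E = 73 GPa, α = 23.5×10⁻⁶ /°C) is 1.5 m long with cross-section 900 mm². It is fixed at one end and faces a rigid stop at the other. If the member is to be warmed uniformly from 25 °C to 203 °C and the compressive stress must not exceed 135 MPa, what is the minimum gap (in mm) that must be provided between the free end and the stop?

g ≈ 3.5 mm

With no wall the member would lengthen by αΔT L = 23.5×10⁻⁶ × 178 × 1500 = 6.274 mm.
At the allowable stress the elastic shortening the wall may impose is σL/E = 135 × 1500 / (73×10³) = 2.774 mm.
The gap must absorb the remainder: g_min = 6.274 − 2.774 = 3.501 mm.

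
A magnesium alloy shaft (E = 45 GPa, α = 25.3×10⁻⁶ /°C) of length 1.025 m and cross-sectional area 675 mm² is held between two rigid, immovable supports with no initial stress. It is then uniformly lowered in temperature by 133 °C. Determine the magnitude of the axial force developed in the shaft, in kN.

Full restraint means ε = 0, so the stress is σ = EαΔT = 45×10³ × 25.3×10⁻⁶ × 133 = 151.4 MPa.
Axial force P = σA = 151.4 × 675 = 102200 N = 102.2 kN, tensile.

P ≈ 102 kN (tensile)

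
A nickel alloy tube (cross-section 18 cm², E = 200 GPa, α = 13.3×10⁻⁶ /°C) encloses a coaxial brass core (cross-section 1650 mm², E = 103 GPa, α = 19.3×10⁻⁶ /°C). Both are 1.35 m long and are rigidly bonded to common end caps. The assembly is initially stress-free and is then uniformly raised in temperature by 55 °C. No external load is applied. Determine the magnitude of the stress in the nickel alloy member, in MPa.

Both members must finish at the same length. With the larger α, the brass tends to over-expand; the plates restrain it, putting the brass in compression and the nickel alloy in tension. With no external load the two internal forces are equal and opposite, magnitude P.
Compatibility of the two members (thermal + elastic change equal): (α₁ − α₂)ΔT = P·[1/(A₁E₁) + 1/(A₂E₂)].
|α₁ − α₂|·ΔT = 6×10⁻⁶ × 55 = 0.00033.
1/(A₁E₁) + 1/(A₂E₂) = 1/(1800×200×10³) + 1/(1650×103×10³) = 8.662×10⁻⁹ N⁻¹.
So P = 0.00033 / 8.662×10⁻⁹ = 38.1 kN.
σ_{nickel alloy} = P/A₁ = 38100/1800 = 21.17 MPa, tensile.

σ ≈ 21.2 MPa (tensile)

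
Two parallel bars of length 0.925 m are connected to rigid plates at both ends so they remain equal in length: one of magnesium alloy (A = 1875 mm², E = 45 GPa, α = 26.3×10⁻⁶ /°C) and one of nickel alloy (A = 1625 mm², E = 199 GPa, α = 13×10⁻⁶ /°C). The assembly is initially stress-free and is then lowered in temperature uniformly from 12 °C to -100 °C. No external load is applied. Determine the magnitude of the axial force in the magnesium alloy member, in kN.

P ≈ 99.7 kN (tensile in the magnesium alloy)

The magnesium alloy has the larger α, so on cooling it would change length more than the nickel alloy if both were free. The rigid plates force a common final length, so the magnesium alloy is put into tension and the nickel alloy into compression, with equal and opposite forces P (no external load).
Equating the net (thermal + elastic) strains gives |α₁ − α₂|·ΔT = P·[1/(A₁E₁) + 1/(A₂E₂)].
|α₁ − α₂|·ΔT = 13.3×10⁻⁶ × 112 = 0.00149.
1/(A₁E₁) + 1/(A₂E₂) = 1/(1875×45×10³) + 1/(1625×199×10³) = 1.494×10⁻⁸ N⁻¹.
P = 0.00149 / 1.494×10⁻⁸ = 99680 N = 99.68 kN.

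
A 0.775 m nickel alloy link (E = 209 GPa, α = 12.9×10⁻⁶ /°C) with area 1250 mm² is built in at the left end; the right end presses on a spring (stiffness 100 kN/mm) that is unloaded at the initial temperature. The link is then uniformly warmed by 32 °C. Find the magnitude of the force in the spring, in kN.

If the spring were absent the link would lengthen by αΔT L = 12.9×10⁻⁶ × 32 × 775 = 0.3199 mm.
Let P be the compressive force at the spring. The link shortens elastically by PL/(AE) and the spring compresses by P/k; together these equal δ_free.
P [ L/(AE) + 1/k ] = δ_free → P [ 775/(1250×209×10³) + 1/(100×10³) ] = 0.3199.
P = 0.3199 / 1.297×10⁻⁵ = 24670 N.

P ≈ 24.7 kN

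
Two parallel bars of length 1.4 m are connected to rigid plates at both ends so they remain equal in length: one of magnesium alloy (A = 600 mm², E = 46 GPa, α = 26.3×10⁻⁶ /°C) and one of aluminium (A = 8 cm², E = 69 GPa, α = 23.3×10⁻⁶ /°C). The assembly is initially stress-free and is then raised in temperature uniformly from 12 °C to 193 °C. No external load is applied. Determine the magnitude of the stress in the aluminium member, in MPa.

Equilibrium of a rigid end plate with no external load gives equal and opposite internal forces ±P in the two members. Since α_{magnesium alloy} > α_{aluminium}, heating drives the magnesium alloy into compression and the aluminium into tension.
Compatibility of the two members (thermal + elastic change equal): (α₁ − α₂)ΔT = P·[1/(A₁E₁) + 1/(A₂E₂)].
|α₁ − α₂|·ΔT = 3×10⁻⁶ × 181 = 0.000543.
1/(A₁E₁) + 1/(A₂E₂) = 1/(600×46×10³) + 1/(800×69×10³) = 5.435×10⁻⁸ N⁻¹.
So P = 0.000543 / 5.435×10⁻⁸ = 9.991 kN.
σ_{aluminium} = P/A₂ = 9991/800 = 12.49 MPa, tensile.

σ ≈ 12.5 MPa (tensile)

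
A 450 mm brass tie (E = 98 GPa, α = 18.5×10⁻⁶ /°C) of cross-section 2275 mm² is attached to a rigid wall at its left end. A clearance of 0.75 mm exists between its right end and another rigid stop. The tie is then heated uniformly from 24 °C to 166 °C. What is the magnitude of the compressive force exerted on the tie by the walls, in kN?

If the wall were absent the tie would grow by αΔT L = 18.5×10⁻⁶ × 142 × 450 = 1.182 mm.
The gap closes (δ_free > 0.75 mm) and the wall then resists a further 1.182 − 0.75 = 0.4322 mm of expansion.
Compatibility: PL/(AE) = 0.4322 mm, so σ = P/A = E × (0.4322/450) = 94.11 MPa.
Force on the wall = σA = 94.11 × 2275 mm² = 214.1 kN.

P ≈ 214 kN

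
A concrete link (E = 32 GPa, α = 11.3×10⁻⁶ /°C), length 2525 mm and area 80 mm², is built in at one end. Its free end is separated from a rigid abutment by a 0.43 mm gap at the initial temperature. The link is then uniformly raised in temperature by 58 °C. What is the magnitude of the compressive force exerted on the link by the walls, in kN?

P ≈ 1.24 kN

If the wall were absent the link would grow by αΔT L = 11.3×10⁻⁶ × 58 × 2525 = 1.655 mm.
The gap closes (δ_free > 0.43 mm) and the wall then resists a further 1.655 − 0.43 = 1.225 mm of expansion.
That suppressed elongation corresponds to σ = E·Δ/L = 32×10³ × 1.225/2525 = 15.52 MPa.
Force on the wall = σA = 15.52 × 80 mm² = 1.242 kN.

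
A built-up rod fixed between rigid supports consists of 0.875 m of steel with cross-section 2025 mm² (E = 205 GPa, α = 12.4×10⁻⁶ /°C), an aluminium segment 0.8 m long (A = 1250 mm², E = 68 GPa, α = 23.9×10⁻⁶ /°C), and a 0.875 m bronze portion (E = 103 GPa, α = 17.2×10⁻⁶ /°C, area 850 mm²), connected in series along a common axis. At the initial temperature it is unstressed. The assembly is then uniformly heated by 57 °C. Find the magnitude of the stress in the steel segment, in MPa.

σ ≈ 58.9 MPa (compressive)

Free thermal expansion of the whole bar: Σ αᵢΔT Lᵢ = 12.4×10⁻⁶×57×875 + 23.9×10⁻⁶×57×800 + 17.2×10⁻⁶×57×875 = 2.566 mm.
The rigid supports impose zero overall length change; the single axial force P common to all segments must satisfy P Σ Lᵢ/(AᵢEᵢ) = δ_free.
Σ Lᵢ/(AᵢEᵢ) = 875/(2025×205×10³) + 800/(1250×68×10³) + 875/(850×103×10³) = 2.151×10⁻⁵ mm/N.
Hence P = δ_free / Σ(L/AE) = 2.566/2.151×10⁻⁵ = 119.3 kN (compressive).
σ_{steel} = P / A = 119300 / 2025 = 58.9 MPa.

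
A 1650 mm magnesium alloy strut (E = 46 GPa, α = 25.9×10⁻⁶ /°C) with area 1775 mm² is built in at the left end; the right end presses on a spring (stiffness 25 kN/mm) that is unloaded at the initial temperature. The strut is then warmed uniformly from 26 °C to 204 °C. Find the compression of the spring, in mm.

Free thermal expansion: δ_free = αΔT L = 25.9×10⁻⁶ × 178 × 1650 = 7.607 mm.
Let P be the compressive force at the spring. The strut shortens elastically by PL/(AE) and the spring compresses by P/k; together these equal δ_free.
P [ L/(AE) + 1/k ] = δ_free → P [ 1650/(1775×46×10³) + 1/(25×10³) ] = 7.607.
P = 7.607 / 6.021×10⁻⁵ = 126300 N.
Spring compression = P/k = 126300/(25×10³) = 5.054 mm.

δ ≈ 5.05 mm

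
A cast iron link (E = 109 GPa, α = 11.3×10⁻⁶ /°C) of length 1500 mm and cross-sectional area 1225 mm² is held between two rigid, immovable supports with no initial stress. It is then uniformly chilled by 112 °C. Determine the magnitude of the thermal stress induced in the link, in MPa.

σ ≈ 138 MPa (tensile)

With length fixed, the mechanical strain must cancel the thermal strain αΔT = 11.3×10⁻⁶ × 112 = 1265.6×10⁻⁶.
σ = EαΔT = 109×10³ × 11.3×10⁻⁶ × 112 = 138 MPa (tensile; the link is trying to contract).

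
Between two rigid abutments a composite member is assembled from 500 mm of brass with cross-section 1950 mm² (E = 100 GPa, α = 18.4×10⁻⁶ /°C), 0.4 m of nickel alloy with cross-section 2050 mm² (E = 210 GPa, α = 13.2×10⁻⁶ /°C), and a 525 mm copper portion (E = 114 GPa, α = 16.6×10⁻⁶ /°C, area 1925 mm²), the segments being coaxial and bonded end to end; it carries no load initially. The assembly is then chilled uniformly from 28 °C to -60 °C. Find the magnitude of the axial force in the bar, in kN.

Free thermal contraction of the whole bar: Σ αᵢΔT Lᵢ = 18.4×10⁻⁶×88×500 + 13.2×10⁻⁶×88×400 + 16.6×10⁻⁶×88×525 = 2.041 mm.
The rigid supports impose zero overall length change; the single axial force P common to all segments must satisfy P Σ Lᵢ/(AᵢEᵢ) = δ_free.
The series flexibility is Σ Lᵢ/(AᵢEᵢ) = 500/(1950×100×10³) + 400/(2050×210×10³) + 525/(1925×114×10³) = 5.886×10⁻⁶ mm/N.
So P = 2.041 / 5.886×10⁻⁶ = 346.8 kN, tensile.

P ≈ 347 kN (tensile)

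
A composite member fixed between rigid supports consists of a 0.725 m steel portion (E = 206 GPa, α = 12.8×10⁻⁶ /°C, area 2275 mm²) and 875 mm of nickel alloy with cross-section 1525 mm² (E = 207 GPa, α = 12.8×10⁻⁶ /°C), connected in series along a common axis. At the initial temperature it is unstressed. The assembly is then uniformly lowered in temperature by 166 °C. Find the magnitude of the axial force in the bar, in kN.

If the supports were absent, the total length change would be Σ αᵢΔT Lᵢ = 12.8×10⁻⁶×166×725 + 12.8×10⁻⁶×166×875 = 3.4 mm.
Since the ends are fixed, an axial force P builds up, equal in every segment, with P · Σ Lᵢ/(AᵢEᵢ) = δ_free.
The series flexibility is Σ Lᵢ/(AᵢEᵢ) = 725/(2275×206×10³) + 875/(1525×207×10³) = 4.319×10⁻⁶ mm/N.
Hence P = δ_free / Σ(L/AE) = 3.4/4.319×10⁻⁶ = 787.2 kN (tensile).

P ≈ 787 kN (tensile)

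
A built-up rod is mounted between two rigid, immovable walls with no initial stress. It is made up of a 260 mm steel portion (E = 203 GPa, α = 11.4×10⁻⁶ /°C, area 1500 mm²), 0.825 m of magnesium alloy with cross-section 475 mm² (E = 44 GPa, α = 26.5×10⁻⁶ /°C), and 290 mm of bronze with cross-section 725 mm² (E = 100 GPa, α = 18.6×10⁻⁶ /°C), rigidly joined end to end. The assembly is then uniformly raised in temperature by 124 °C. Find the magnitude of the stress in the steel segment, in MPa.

With the walls removed the bar would change length by δ_free = Σ αᵢΔT Lᵢ = 11.4×10⁻⁶×124×260 + 26.5×10⁻⁶×124×825 + 18.6×10⁻⁶×124×290 = 3.747 mm.
The rigid supports impose zero overall length change; the single axial force P common to all segments must satisfy P Σ Lᵢ/(AᵢEᵢ) = δ_free.
Σ Lᵢ/(AᵢEᵢ) = 260/(1500×203×10³) + 825/(475×44×10³) + 290/(725×100×10³) = 4.433×10⁻⁵ mm/N.
So P = 3.747 / 4.433×10⁻⁵ = 84.54 kN, compressive.
σ_{steel} = P / A = 84540 / 1500 = 56.36 MPa.

σ ≈ 56.4 MPa (compressive)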